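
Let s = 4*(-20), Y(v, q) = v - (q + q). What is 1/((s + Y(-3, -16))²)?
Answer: 1/2601 ≈ 0.00038447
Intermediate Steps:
Y(v, q) = v - 2*q
s = -80
1/((s + Y(-3, -16))²) = 1/((-80 + (-3 - 2*(-16)))²) = 1/((-80 + (-3 + 32))²) = 1/((-80 + 29)²) = 1/((-51)²) = 1/2601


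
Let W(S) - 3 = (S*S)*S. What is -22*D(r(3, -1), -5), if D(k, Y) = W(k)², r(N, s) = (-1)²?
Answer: -352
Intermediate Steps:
W(S) = 3 + S³ (W(S) = 3 + (S*S)*S = 3 + S²*S = 3 + S³)
r(N, s) = 1
D(k, Y) = (3 + k³)²
-22*D(r(3, -1), -5) = -22*(3 + 1³)² = -22*(3 + 1)² = -22*4² = -22*16 = -352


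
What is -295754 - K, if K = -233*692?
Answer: -134518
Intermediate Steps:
K = -161236
-295754 - K = -295754 - 1*(-161236) = -295754 + 161236 = -134518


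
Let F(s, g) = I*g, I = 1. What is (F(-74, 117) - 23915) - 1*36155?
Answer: -59953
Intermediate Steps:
F(s, g) = g (F(s, g) = 1*g = g)
(F(-74, 117) - 23915) - 1*36155 = (117 - 23915) - 1*36155 = -23798 - 36155 = -59953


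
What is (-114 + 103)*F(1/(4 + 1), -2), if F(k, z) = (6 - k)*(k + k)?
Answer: -638/25 ≈ -25.520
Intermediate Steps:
F(k, z) = 2*k*(6 - k) (F(k, z) = (6 - k)*(2*k) = 2*k*(6 - k))
(-114 + 103)*F(1/(4 + 1), -2) = (-114 + 103)*(2*(6 - 1/(4 + 1))/(4 + 1)) = -22*(6 - 1/5)/5 = -22*(6 - 1*⅕)/5 = -22*(6 - ⅕)/5 = -22*29/(5*5) = -11*58/25 = -638/25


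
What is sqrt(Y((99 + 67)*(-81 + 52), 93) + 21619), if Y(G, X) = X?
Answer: 4*sqrt(1357) ≈ 147.35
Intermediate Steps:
sqrt(Y((99 + 67)*(-81 + 52), 93) + 21619) = sqrt(93 + 21619) = sqrt(21712) = 4*sqrt(1357)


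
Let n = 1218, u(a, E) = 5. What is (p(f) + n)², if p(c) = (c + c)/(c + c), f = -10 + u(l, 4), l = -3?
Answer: 1485961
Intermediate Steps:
f = -5 (f = -10 + 5 = -5)
p(c) = 1 (p(c) = (2*c)/((2*c)) = (2*c)*(1/(2*c)) = 1)
(p(f) + n)² = (1 + 1218)² = 1219² = 1485961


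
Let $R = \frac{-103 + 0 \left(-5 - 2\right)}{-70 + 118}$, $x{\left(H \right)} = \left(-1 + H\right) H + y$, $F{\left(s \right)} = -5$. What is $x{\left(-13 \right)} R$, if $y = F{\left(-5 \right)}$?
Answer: $- \frac{6077}{16} \approx -379.81$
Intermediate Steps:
$y = -5$
$x{\left(H \right)} = -5 + H \left(-1 + H\right)$ ($x{\left(H \right)} = \left(-1 + H\right) H - 5 = H \left(-1 + H\right) - 5 = -5 + H \left(-1 + H\right)$)
$R = - \frac{103}{48}$ ($R = \frac{-103 + 0 \left(-7\right)}{48} = \left(-103 + 0\right) \frac{1}{48} = \left(-103\right) \frac{1}{48} = - \frac{103}{48} \approx -2.1458$)
$x{\left(-13 \right)} R = \left(-5 + \left(-13\right)^{2} - -13\right) \left(- \frac{103}{48}\right) = \left(-5 + 169 + 13\right) \left(- \frac{103}{48}\right) = 177 \left(- \frac{103}{48}\right) = - \frac{6077}{16}$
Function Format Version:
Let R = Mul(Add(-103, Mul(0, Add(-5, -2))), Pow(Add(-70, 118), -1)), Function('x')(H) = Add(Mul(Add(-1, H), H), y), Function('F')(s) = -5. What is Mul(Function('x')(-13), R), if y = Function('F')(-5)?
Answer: Rational(-6077, 16) ≈ -379.81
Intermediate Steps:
y = -5
Function('x')(H) = Add(-5, Mul(H, Add(-1, H))) (Function('x')(H) = Add(Mul(Add(-1, H), H), -5) = Add(Mul(H, Add(-1, H)), -5) = Add(-5, Mul(H, Add(-1, H))))
R = Rational(-103, 48) (R = Mul(Add(-103, Mul(0, -7)), Pow(48, -1)) = Mul(Add(-103, 0), Rational(1, 48)) = Mul(-103, Rational(1, 48)) = Rational(-103, 48) ≈ -2.1458)
Mul(Function('x')(-13), R) = Mul(Add(-5, Pow(-13, 2), Mul(-1, -13)), Rational(-103, 48)) = Mul(Add(-5, 169, 13), Rational(-103, 48)) = Mul(177, Rational(-103, 48)) = Rational(-6077, 16)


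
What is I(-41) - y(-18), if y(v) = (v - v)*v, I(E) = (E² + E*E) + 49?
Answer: 3411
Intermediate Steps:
I(E) = 49 + 2*E² (I(E) = (E² + E²) + 49 = 2*E² + 49 = 49 + 2*E²)
y(v) = 0 (y(v) = 0*v = 0)
I(-41) - y(-18) = (49 + 2*(-41)²) - 1*0 = (49 + 2*1681) + 0 = (49 + 3362) + 0 = 3411 + 0 = 3411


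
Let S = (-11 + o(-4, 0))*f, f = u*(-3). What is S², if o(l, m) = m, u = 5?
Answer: 27225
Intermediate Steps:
f = -15 (f = 5*(-3) = -15)
S = 165 (S = (-11 + 0)*(-15) = -11*(-15) = 165)
S² = 165² = 27225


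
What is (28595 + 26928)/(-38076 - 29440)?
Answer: -55523/67516 ≈ -0.82237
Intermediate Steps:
(28595 + 26928)/(-38076 - 29440) = 55523/(-67516) = 55523*(-1/67516) = -55523/67516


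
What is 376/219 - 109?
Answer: -23495/219 ≈ -107.28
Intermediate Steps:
376/219 - 109 = -23495/219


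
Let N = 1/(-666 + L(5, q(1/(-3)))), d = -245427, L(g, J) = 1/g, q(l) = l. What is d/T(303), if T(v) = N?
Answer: 817026483/5 ≈ 1.6341e+8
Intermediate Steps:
N = -5/3329 (N = 1/(-666 + 1/5) = 1/(-3329/5) = -5/3329 ≈ -0.0015020)
T(v) = -5/3329
d/T(303) = -245427/(-5/3329) = -245427*(-3329/5) = 817026483/5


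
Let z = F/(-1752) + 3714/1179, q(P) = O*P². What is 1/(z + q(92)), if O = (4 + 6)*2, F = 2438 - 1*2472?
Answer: 38252/6475419801 ≈ 5.9073e-6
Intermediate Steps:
F = -34 (F = 2438 - 2472 = -34)
O = 20 (O = 10*2 = 20)
q(P) = 20*P²
z = 121241/38252 (z = -34/(-1752) + 3714/1179 = -34*(-1/1752) + 3714*(1/1179) = 17/876 + 1238/393 = 121241/38252 ≈ 3.1695)
1/(z + q(92)) = 1/(121241/38252 + 20*92²) = 1/(121241/38252 + 20*8464) = 1/(121241/38252 + 169280) = 1/(6475419801/38252) = 38252/6475419801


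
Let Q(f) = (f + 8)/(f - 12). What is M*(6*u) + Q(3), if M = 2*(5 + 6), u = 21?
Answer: 24937/9 ≈ 2770.8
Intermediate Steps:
Q(f) = (8 + f)/(-12 + f)
M = 22 (M = 2*11 = 22)
M*(6*u) + Q(3) = 22*(6*21) + (8 + 3)/(-12 + 3) = 22*126 + 11/(-9) = 2772 - ⅑*11 = 2772 - 11/9 = 24937/9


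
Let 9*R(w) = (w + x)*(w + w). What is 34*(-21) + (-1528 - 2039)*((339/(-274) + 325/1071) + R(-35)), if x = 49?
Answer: 12749709953/32606 ≈ 3.9102e+5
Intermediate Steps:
R(w) = 2*w*(49 + w)/9 (R(w) = ((w + 49)*(w + w))/9 = ((49 + w)*(2*w))/9 = (2*w*(49 + w))/9 = 2*w*(49 + w)/9)
34*(-21) + (-1528 - 2039)*((339/(-274) + 325/1071) + R(-35)) = 34*(-21) + (-1528 - 2039)*((339/(-274) + 325/1071) + (2/9)*(-35)*(49 - 35)) = -714 - 3567*((339*(-1/274) + 325*(1/1071)) + (2/9)*(-35)*14) = -714 - 3567*((-339/274 + 325/1071) - 980/9) = -714 - 3567*(-274019/293454 - 980/9) = -714 - 3567*(-10742633/97818) = -714 + 12772990637/32606 = 12749709953/32606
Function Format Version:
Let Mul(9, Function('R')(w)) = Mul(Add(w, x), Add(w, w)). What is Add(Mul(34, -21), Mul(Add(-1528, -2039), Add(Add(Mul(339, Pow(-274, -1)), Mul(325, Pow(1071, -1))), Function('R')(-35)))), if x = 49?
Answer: Rational(12749709953, 32606) ≈ 3.9102e+5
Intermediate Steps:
Function('R')(w) = Mul(Rational(2, 9), w, Add(49, w)) (Function('R')(w) = Mul(Rational(1, 9), Mul(Add(w, 49), Add(w, w))) = Mul(Rational(1, 9), Mul(Add(49, w), Mul(2, w))) = Mul(Rational(1, 9), Mul(2, w, Add(49, w))) = Mul(Rational(2, 9), w, Add(49, w)))
Add(Mul(34, -21), Mul(Add(-1528, -2039), Add(Add(Mul(339, Pow(-274, -1)), Mul(325, Pow(1071, -1))), Function('R')(-35)))) = Add(Mul(34, -21), Mul(Add(-1528, -2039), Add(Add(Mul(339, Pow(-274, -1)), Mul(325, Pow(1071, -1))), Mul(Rational(2, 9), -35, Add(49, -35))))) = Add(-714, Mul(-3567, Add(Add(Mul(339, Rational(-1, 274)), Mul(325, Rational(1, 1071))), Mul(Rational(2, 9), -35, 14)))) = Add(-714, Mul(-3567, Add(Add(Rational(-339, 274), Rational(325, 1071)), Rational(-980, 9)))) = Add(-714, Mul(-3567, Add(Rational(-274019, 293454), Rational(-980, 9)))) = Add(-714, Mul(-3567, Rational(-10742633, 97818))) = Add(-714, Rational(12772990637, 32606)) = Rational(12749709953, 32606)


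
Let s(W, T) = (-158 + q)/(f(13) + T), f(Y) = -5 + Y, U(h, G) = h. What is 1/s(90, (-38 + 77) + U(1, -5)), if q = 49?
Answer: -48/109 ≈ -0.44037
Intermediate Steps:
s(W, T) = -109/(8 + T) (s(W, T) = (-158 + 49)/((-5 + 13) + T) = -109/(8 + T))
1/s(90, (-38 + 77) + U(1, -5)) = 1/(-109/(8 + ((-38 + 77) + 1))) = 1/(-109/(8 + (39 + 1))) = 1/(-109/(8 + 40)) = 1/(-109/48) = -48/109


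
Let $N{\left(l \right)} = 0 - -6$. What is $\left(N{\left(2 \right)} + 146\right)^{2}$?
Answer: $23104$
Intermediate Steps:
$N{\left(l \right)} = 6$ ($N{\left(l \right)} = 0 + 6 = 6$)
$\left(N{\left(2 \right)} + 146\right)^{2} = \left(6 + 146\right)^{2} = 152^{2} = 23104$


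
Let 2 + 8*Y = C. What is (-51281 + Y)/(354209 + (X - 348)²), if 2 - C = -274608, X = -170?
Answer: -16955/622533 ≈ -0.027236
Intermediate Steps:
C = 274610 (C = 2 - 1*(-274608) = 2 + 274608 = 274610)
Y = 34326 (Y = -¼ + (⅛)*274610 = -¼ + 137305/4 = 34326)
(-51281 + Y)/(354209 + (X - 348)²) = (-51281 + 34326)/(354209 + (-170 - 348)²) = -16955/(354209 + (-518)²) = -16955/(354209 + 268324) = -16955/622533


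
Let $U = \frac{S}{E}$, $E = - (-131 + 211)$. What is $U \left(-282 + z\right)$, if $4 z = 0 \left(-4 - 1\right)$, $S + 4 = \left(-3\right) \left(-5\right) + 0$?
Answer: $\frac{1551}{40} \approx 38.775$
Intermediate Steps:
$E = -80$ ($E = \left(-1\right) 80 = -80$)
$S = 11$ ($S = -4 + \left(\left(-3\right) \left(-5\right) + 0\right) = -4 + \left(15 + 0\right) = -4 + 15 = 11$)
$U = - \frac{11}{80}$ ($U = \frac{11}{-80} = 11 \left(- \frac{1}{80}\right) = - \frac{11}{80} \approx -0.1375$)
$z = 0$ ($z = \frac{0 \left(-4 - 1\right)}{4} = \frac{0 \left(-5\right)}{4} = \frac{1}{4} \cdot 0 = 0$)
$U \left(-282 + z\right) = - \frac{11 \left(-282 + 0\right)}{80} = \left(- \frac{11}{80}\right) \left(-282\right) = \frac{1551}{40}$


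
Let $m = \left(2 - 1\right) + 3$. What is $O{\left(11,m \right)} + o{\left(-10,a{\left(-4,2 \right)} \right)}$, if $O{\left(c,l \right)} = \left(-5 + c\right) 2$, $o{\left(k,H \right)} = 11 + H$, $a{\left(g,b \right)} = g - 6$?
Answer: $13$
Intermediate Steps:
$a{\left(g,b \right)} = -6 + g$ ($a{\left(g,b \right)} = g - 6 = -6 + g$)
$m = 4$ ($m = \left(2 + \left(-1 + 0\right)\right) + 3 = \left(2 - 1\right) + 3 = 1 + 3 = 4$)
$O{\left(c,l \right)} = -10 + 2 c$
$O{\left(11,m \right)} + o{\left(-10,a{\left(-4,2 \right)} \right)} = \left(-10 + 2 \cdot 11\right) + \left(11 - 10\right) = \left(-10 + 22\right) + \left(11 - 10\right) = 12 + 1 = 13$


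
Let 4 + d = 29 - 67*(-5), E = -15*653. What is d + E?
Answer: -9435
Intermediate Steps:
E = -9795
d = 360 (d = -4 + (29 - 67*(-5)) = -4 + (29 + 335) = -4 + 364 = 360)
d + E = 360 - 9795 = -9435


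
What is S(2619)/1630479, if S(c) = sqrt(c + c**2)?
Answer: 2*sqrt(190605)/543493 ≈ 0.0016066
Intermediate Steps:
S(2619)/1630479 = sqrt(2619*(1 + 2619))/1630479 = sqrt(2619*2620)*(1/1630479) = sqrt(6861780)*(1/1630479) = (6*sqrt(190605))*(1/1630479) = 2*sqrt(190605)/543493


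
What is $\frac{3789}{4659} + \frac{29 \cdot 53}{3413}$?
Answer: $\frac{6697580}{5300389} \approx 1.2636$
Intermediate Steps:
$\frac{3789}{4659} + \frac{29 \cdot 53}{3413} = 3789 \cdot \frac{1}{4659} + 1537 \cdot \frac{1}{3413} = \frac{1263}{1553} + \frac{1537}{3413} = \frac{6697580}{5300389}$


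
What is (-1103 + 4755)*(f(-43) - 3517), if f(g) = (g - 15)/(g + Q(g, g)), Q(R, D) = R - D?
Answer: -552083796/43 ≈ -1.2839e+7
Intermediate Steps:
f(g) = (-15 + g)/g (f(g) = (g - 15)/(g + (g - g)) = (-15 + g)/(g + 0) = (-15 + g)/g)
(-1103 + 4755)*(f(-43) - 3517) = (-1103 + 4755)*((-15 - 43)/(-43) - 3517) = 3652*(-1/43*(-58) - 3517) = 3652*(58/43 - 3517) = 3652*(-151173/43) = -552083796/43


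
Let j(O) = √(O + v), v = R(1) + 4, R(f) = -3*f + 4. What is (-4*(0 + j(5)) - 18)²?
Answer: 484 + 144*√10 ≈ 939.37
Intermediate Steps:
R(f) = 4 - 3*f
v = 5 (v = (4 - 3*1) + 4 = (4 - 3) + 4 = 1 + 4 = 5)
j(O) = √(5 + O) (j(O) = √(O + 5) = √(5 + O))
(-4*(0 + j(5)) - 18)² = (-4*(0 + √(5 + 5)) - 18)² = (-4*(0 + √10) - 18)² = (-4*√10 - 18)² = (-18 - 4*√10)²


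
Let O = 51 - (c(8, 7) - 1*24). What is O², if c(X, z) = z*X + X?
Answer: 121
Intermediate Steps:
c(X, z) = X + X*z (c(X, z) = X*z + X = X + X*z)
O = 11 (O = 51 - (8*(1 + 7) - 1*24) = 51 - (8*8 - 24) = 51 - (64 - 24) = 51 - 1*40 = 51 - 40 = 11)
O² = 11² = 121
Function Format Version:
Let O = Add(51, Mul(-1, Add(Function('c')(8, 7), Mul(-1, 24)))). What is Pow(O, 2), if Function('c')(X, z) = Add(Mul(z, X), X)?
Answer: 121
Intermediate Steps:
Function('c')(X, z) = Add(X, Mul(X, z)) (Function('c')(X, z) = Add(Mul(X, z), X) = Add(X, Mul(X, z)))
O = 11 (O = Add(51, Mul(-1, Add(Mul(8, Add(1, 7)), Mul(-1, 24)))) = Add(51, Mul(-1, Add(Mul(8, 8), -24))) = Add(51, Mul(-1, Add(64, -24))) = Add(51, Mul(-1, 40)) = Add(51, -40) = 11)
Pow(O, 2) = Pow(11, 2) = 121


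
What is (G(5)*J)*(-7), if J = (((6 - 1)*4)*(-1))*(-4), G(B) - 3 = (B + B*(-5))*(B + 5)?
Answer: 110320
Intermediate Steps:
G(B) = 3 - 4*B*(5 + B) (G(B) = 3 + (B + B*(-5))*(B + 5) = 3 + (B - 5*B)*(5 + B) = 3 + (-4*B)*(5 + B) = 3 - 4*B*(5 + B))
J = 80 (J = ((5*4)*(-1))*(-4) = (20*(-1))*(-4) = -20*(-4) = 80)
(G(5)*J)*(-7) = ((3 - 20*5 - 4*5²)*80)*(-7) = ((3 - 100 - 4*25)*80)*(-7) = ((3 - 100 - 100)*80)*(-7) = -197*80*(-7) = -15760*(-7) = 110320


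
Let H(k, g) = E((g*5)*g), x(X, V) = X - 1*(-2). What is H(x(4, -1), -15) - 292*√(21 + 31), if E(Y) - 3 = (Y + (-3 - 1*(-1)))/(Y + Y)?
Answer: 7873/2250 - 584*√13 ≈ -2102.1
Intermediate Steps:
E(Y) = 3 + (-2 + Y)/(2*Y) (E(Y) = 3 + (Y + (-3 - 1*(-1)))/(Y + Y) = 3 + (Y + (-3 + 1))/((2*Y)) = 3 + (Y - 2)*(1/(2*Y)) = 3 + (-2 + Y)*(1/(2*Y)) = 3 + (-2 + Y)/(2*Y))
x(X, V) = 2 + X (x(X, V) = X + 2 = 2 + X)
H(k, g) = 7/2 - 1/(5*g²) (H(k, g) = 7/2 - 1/((g*5)*g) = 7/2 - 1/((5*g)*g) = 7/2 - 1/(5*g²))
H(x(4, -1), -15) - 292*√(21 + 31) = (7/2 - ⅕/(-15)²) - 292*√(21 + 31) = (7/2 - ⅕*1/225) - 584*√13 = (7/2 - 1/1125) - 584*√13 = 7873/2250 - 584*√13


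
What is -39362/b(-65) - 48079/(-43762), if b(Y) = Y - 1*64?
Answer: 1728762035/5645298 ≈ 306.23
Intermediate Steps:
b(Y) = -64 + Y (b(Y) = Y - 64 = -64 + Y)
-39362/b(-65) - 48079/(-43762) = -39362/(-64 - 65) - 48079/(-43762) = -39362/(-129) - 48079*(-1/43762) = -39362*(-1/129) + 48079/43762 = 39362/129 + 48079/43762 = 1728762035/5645298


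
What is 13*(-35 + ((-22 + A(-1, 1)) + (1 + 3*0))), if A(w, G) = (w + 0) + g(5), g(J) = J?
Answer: -676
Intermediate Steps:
A(w, G) = 5 + w (A(w, G) = (w + 0) + 5 = w + 5 = 5 + w)
13*(-35 + ((-22 + A(-1, 1)) + (1 + 3*0))) = 13*(-35 + ((-22 + (5 - 1)) + (1 + 3*0))) = 13*(-35 + ((-22 + 4) + (1 + 0))) = 13*(-35 + (-18 + 1)) = 13*(-35 - 17) = 13*(-52) = -676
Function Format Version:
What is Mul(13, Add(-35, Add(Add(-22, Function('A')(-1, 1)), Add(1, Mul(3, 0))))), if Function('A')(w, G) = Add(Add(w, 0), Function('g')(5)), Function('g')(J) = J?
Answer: -676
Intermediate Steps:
Function('A')(w, G) = Add(5, w) (Function('A')(w, G) = Add(Add(w, 0), 5) = Add(w, 5) = Add(5, w))
Mul(13, Add(-35, Add(Add(-22, Function('A')(-1, 1)), Add(1, Mul(3, 0))))) = Mul(13, Add(-35, Add(Add(-22, Add(5, -1)), Add(1, Mul(3, 0))))) = Mul(13, Add(-35, Add(Add(-22, 4), Add(1, 0)))) = Mul(13, Add(-35, Add(-18, 1))) = Mul(13, Add(-35, -17)) = Mul(13, -52) = -676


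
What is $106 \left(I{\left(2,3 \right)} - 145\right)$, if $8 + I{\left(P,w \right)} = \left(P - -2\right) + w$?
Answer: $-15476$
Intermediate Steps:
$I{\left(P,w \right)} = -6 + P + w$ ($I{\left(P,w \right)} = -8 + \left(\left(P - -2\right) + w\right) = -8 + \left(\left(P + 2\right) + w\right) = -8 + \left(\left(2 + P\right) + w\right) = -8 + \left(2 + P + w\right) = -6 + P + w$)
$106 \left(I{\left(2,3 \right)} - 145\right) = 106 \left(\left(-6 + 2 + 3\right) - 145\right) = 106 \left(-1 - 145\right) = 106 \left(-146\right) = -15476$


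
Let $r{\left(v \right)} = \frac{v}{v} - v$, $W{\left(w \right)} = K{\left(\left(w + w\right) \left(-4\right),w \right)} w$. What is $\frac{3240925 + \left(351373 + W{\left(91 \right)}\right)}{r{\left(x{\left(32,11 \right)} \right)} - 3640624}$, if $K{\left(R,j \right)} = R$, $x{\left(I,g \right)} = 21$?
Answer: $- \frac{587675}{606774} \approx -0.96852$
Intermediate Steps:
$W{\left(w \right)} = - 8 w^{2}$ ($W{\left(w \right)} = \left(w + w\right) \left(-4\right) w = 2 w \left(-4\right) w = - 8 w w = - 8 w^{2}$)
$r{\left(v \right)} = 1 - v$
$\frac{3240925 + \left(351373 + W{\left(91 \right)}\right)}{r{\left(x{\left(32,11 \right)} \right)} - 3640624} = \frac{3240925 + \left(351373 - 8 \cdot 91^{2}\right)}{\left(1 - 21\right) - 3640624} = \frac{3240925 + \left(351373 - 66248\right)}{\left(1 - 21\right) - 3640624} = \frac{3240925 + \left(351373 - 66248\right)}{-20 - 3640624} = \frac{3240925 + 285125}{-3640644} = 3526050 \left(- \frac{1}{3640644}\right) = - \frac{587675}{606774}$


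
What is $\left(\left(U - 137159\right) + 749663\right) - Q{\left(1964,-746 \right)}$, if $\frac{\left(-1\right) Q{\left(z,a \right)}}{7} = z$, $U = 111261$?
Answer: $737513$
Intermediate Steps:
$Q{\left(z,a \right)} = - 7 z$
$\left(\left(U - 137159\right) + 749663\right) - Q{\left(1964,-746 \right)} = \left(\left(111261 - 137159\right) + 749663\right) - \left(-7\right) 1964 = \left(-25898 + 749663\right) - -13748 = 723765 + 13748 = 737513$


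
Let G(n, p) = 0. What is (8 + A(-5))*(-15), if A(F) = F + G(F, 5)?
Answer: -45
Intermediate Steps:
A(F) = F (A(F) = F + 0 = F)
(8 + A(-5))*(-15) = (8 - 5)*(-15) = 3*(-15) = -45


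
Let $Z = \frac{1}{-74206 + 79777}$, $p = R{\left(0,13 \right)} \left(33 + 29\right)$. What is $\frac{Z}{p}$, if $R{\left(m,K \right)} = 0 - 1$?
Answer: $- \frac{1}{345402} \approx -2.8952 \cdot 10^{-6}$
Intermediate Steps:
$R{\left(m,K \right)} = -1$ ($R{\left(m,K \right)} = 0 - 1 = -1$)
$p = -62$ ($p = - (33 + 29) = \left(-1\right) 62 = -62$)
$Z = \frac{1}{5571} \approx 0.0001795$
$\frac{Z}{p} = \frac{1}{5571 \left(-62\right)} = \frac{1}{5571} \left(- \frac{1}{62}\right) = - \frac{1}{345402}$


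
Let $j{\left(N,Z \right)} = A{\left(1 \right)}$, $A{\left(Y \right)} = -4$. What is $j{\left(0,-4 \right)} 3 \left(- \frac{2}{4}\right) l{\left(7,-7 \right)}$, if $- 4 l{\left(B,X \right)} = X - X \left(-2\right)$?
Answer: $\frac{63}{2} \approx 31.5$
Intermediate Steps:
$j{\left(N,Z \right)} = -4$
$l{\left(B,X \right)} = - \frac{3 X}{4}$ ($l{\left(B,X \right)} = - \frac{X - X \left(-2\right)}{4} = - \frac{X - - 2 X}{4} = - \frac{X + 2 X}{4} = - \frac{3 X}{4}$)
$j{\left(0,-4 \right)} 3 \left(- \frac{2}{4}\right) l{\left(7,-7 \right)} = \left(-4\right) 3 \left(- \frac{2}{4}\right) \left(\left(- \frac{3}{4}\right) \left(-7\right)\right) = - 12 \left(\left(-2\right) \frac{1}{4}\right) \frac{21}{4} = \left(-12\right) \left(- \frac{1}{2}\right) \frac{21}{4} = 6 \cdot \frac{21}{4} = \frac{63}{2}$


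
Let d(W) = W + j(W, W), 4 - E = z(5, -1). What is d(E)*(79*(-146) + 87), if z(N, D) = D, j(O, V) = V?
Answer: -114470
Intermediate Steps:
E = 5 (E = 4 - 1*(-1) = 4 + 1 = 5)
d(W) = 2*W (d(W) = W + W = 2*W)
d(E)*(79*(-146) + 87) = (2*5)*(79*(-146) + 87) = 10*(-11534 + 87) = 10*(-11447) = -114470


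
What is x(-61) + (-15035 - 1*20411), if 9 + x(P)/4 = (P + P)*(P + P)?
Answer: 24054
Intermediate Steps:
x(P) = -36 + 16*P**2 (x(P) = -36 + 4*((P + P)*(P + P)) = -36 + 4*((2*P)*(2*P)) = -36 + 4*(4*P**2) = -36 + 16*P**2)
x(-61) + (-15035 - 1*20411) = (-36 + 16*(-61)**2) + (-15035 - 1*20411) = (-36 + 16*3721) + (-15035 - 20411) = (-36 + 59536) - 35446 = 59500 - 35446 = 24054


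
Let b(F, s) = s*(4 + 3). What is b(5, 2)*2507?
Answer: 35098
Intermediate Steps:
b(F, s) = 7*s (b(F, s) = s*7 = 7*s)
b(5, 2)*2507 = (7*2)*2507 = 14*2507 = 35098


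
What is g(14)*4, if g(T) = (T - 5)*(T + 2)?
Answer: 576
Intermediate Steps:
g(T) = (-5 + T)*(2 + T)
g(14)*4 = (-10 + 14² - 3*14)*4 = (-10 + 196 - 42)*4 = 144*4 = 576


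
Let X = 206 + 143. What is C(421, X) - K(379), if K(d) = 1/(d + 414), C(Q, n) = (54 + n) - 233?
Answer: 134809/793 ≈ 170.00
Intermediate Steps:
X = 349
C(Q, n) = -179 + n
K(d) = 1/(414 + d)
C(421, X) - K(379) = (-179 + 349) - 1/(414 + 379) = 170 - 1/793 = 134809/793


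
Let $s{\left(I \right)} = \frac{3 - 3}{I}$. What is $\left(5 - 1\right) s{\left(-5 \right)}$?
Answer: $0$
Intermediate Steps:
$s{\left(I \right)} = 0$ ($s{\left(I \right)} = \frac{3 - 3}{I} = \frac{0}{I} = 0$)
$\left(5 - 1\right) s{\left(-5 \right)} = \left(5 - 1\right) 0 = 4 \cdot 0 = 0$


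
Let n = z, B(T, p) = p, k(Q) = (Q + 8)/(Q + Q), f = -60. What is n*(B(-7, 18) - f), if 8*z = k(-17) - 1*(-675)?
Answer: 895401/136 ≈ 6583.8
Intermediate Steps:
k(Q) = (8 + Q)/(2*Q) (k(Q) = (8 + Q)/((2*Q)) = (8 + Q)*(1/(2*Q)) = (8 + Q)/(2*Q))
z = 22959/272 (z = ((½)*(8 - 17)/(-17) - 1*(-675))/8 = ((½)*(-1/17)*(-9) + 675)/8 = (9/34 + 675)/8 = (⅛)*(22959/34) = 22959/272 ≈ 84.408)
n = 22959/272 ≈ 84.408
n*(B(-7, 18) - f) = 22959*(18 - 1*(-60))/272 = 22959*(18 + 60)/272 = (22959/272)*78 = 895401/136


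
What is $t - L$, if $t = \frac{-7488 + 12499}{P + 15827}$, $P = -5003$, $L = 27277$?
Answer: $- \frac{295241237}{10824} \approx -27277.0$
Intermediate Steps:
$t = \frac{5011}{10824}$ ($t = \frac{-7488 + 12499}{-5003 + 15827} = \frac{5011}{10824} \approx 0.46295$)
$t - L = \frac{5011}{10824} - 27277 = - \frac{295241237}{10824}$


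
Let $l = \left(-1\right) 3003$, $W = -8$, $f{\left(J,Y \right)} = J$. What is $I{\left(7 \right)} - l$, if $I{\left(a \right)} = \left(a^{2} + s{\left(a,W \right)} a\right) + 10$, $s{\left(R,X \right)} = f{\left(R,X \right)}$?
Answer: $3111$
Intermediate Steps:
$s{\left(R,X \right)} = R$
$I{\left(a \right)} = 10 + 2 a^{2}$ ($I{\left(a \right)} = \left(a^{2} + a a\right) + 10 = \left(a^{2} + a^{2}\right) + 10 = 2 a^{2} + 10 = 10 + 2 a^{2}$)
$l = -3003$
$I{\left(7 \right)} - l = \left(10 + 2 \cdot 7^{2}\right) - -3003 = \left(10 + 2 \cdot 49\right) + 3003 = \left(10 + 98\right) + 3003 = 108 + 3003 = 3111$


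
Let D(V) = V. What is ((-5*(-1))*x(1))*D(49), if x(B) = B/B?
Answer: 245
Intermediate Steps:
x(B) = 1
((-5*(-1))*x(1))*D(49) = (-5*(-1)*1)*49 = (5*1)*49 = 5*49 = 245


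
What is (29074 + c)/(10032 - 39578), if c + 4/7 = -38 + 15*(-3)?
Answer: -202933/206822 ≈ -0.98120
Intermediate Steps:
c = -585/7 (c = -4/7 + (-38 + 15*(-3)) = -4/7 + (-38 - 45) = -4/7 - 83 = -585/7 ≈ -83.571)
(29074 + c)/(10032 - 39578) = (29074 - 585/7)/(10032 - 39578) = (202933/7)/(-29546) = (202933/7)*(-1/29546) = -202933/206822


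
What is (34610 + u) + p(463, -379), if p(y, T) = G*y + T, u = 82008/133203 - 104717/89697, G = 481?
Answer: 1023272528137873/3982636497 ≈ 2.5693e+5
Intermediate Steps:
u = -2197582325/3982636497 (u = 82008*(1/133203) - 104717*1/89697 = 27336/44401 - 104717/89697 = -2197582325/3982636497 ≈ -0.55179)
p(y, T) = T + 481*y (p(y, T) = 481*y + T = T + 481*y)
(34610 + u) + p(463, -379) = (34610 - 2197582325/3982636497) + (-379 + 481*463) = 137836851578845/3982636497 + (-379 + 222703) = 137836851578845/3982636497 + 222324 = 1023272528137873/3982636497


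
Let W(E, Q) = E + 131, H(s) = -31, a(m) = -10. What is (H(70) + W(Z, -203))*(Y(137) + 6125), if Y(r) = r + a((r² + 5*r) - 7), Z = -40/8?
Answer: 593940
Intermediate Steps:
Z = -5 (Z = -40*⅛ = -5)
W(E, Q) = 131 + E
Y(r) = -10 + r (Y(r) = r - 10 = -10 + r)
(H(70) + W(Z, -203))*(Y(137) + 6125) = (-31 + (131 - 5))*((-10 + 137) + 6125) = (-31 + 126)*(127 + 6125) = 95*6252 = 593940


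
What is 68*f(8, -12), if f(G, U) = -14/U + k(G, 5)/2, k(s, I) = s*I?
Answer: 4318/3 ≈ 1439.3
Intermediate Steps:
k(s, I) = I*s
f(G, U) = -14/U + 5*G/2 (f(G, U) = -14/U + (5*G)/2 = -14/U + (5*G)*(½) = -14/U + 5*G/2)
68*f(8, -12) = 68*(-14/(-12) + (5/2)*8) = 68*(-14*(-1/12) + 20) = 68*(7/6 + 20) = 68*(127/6) = 4318/3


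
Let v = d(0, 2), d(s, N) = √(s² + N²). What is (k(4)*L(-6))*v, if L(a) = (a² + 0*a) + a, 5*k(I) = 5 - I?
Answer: 12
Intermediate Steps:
k(I) = 1 - I/5 (k(I) = (5 - I)/5 = 1 - I/5)
L(a) = a + a² (L(a) = (a² + 0) + a = a² + a = a + a²)
d(s, N) = √(N² + s²)
v = 2 (v = √(2² + 0²) = √(4 + 0) = √4 = 2)
(k(4)*L(-6))*v = ((1 - ⅕*4)*(-6*(1 - 6)))*2 = ((1 - ⅘)*(-6*(-5)))*2 = ((⅕)*30)*2 = 6*2 = 12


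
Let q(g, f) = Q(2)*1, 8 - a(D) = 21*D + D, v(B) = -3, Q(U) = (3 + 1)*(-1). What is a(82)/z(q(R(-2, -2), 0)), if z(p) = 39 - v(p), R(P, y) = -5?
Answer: -898/21 ≈ -42.762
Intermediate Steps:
Q(U) = -4 (Q(U) = 4*(-1) = -4)
a(D) = 8 - 22*D (a(D) = 8 - (21*D + D) = 8 - 22*D)
q(g, f) = -4 (q(g, f) = -4*1 = -4)
z(p) = 42 (z(p) = 39 - 1*(-3) = 39 + 3 = 42)
a(82)/z(q(R(-2, -2), 0)) = (8 - 22*82)/42 = (8 - 1804)*(1/42) = -1796*1/42 = -898/21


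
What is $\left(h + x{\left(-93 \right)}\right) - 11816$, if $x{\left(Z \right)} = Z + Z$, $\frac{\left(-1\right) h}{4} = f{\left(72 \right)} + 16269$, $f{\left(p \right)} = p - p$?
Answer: $-77078$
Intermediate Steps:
$f{\left(p \right)} = 0$
$h = -65076$ ($h = - 4 \left(0 + 16269\right) = \left(-4\right) 16269 = -65076$)
$x{\left(Z \right)} = 2 Z$
$\left(h + x{\left(-93 \right)}\right) - 11816 = \left(-65076 + 2 \left(-93\right)\right) - 11816 = \left(-65076 - 186\right) - 11816 = -65262 - 11816 = -77078$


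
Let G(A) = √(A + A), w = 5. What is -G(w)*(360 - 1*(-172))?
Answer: -532*√10 ≈ -1682.3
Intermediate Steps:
G(A) = √2*√A (G(A) = √(2*A) = √2*√A)
-G(w)*(360 - 1*(-172)) = -√2*√5*(360 - 1*(-172)) = -√10*(360 + 172) = -√10*532 = -532*√10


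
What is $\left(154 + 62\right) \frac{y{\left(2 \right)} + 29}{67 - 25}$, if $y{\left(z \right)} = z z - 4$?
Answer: $\frac{1044}{7} \approx 149.14$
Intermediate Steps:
$y{\left(z \right)} = -4 + z^{2}$ ($y{\left(z \right)} = z^{2} - 4 = -4 + z^{2}$)
$\left(154 + 62\right) \frac{y{\left(2 \right)} + 29}{67 - 25} = \left(154 + 62\right) \frac{\left(-4 + 2^{2}\right) + 29}{67 - 25} = 216 \frac{\left(-4 + 4\right) + 29}{42} = 216 \left(0 + 29\right) \frac{1}{42} = 216 \cdot 29 \cdot \frac{1}{42} = 216 \cdot \frac{29}{42} = \frac{1044}{7}$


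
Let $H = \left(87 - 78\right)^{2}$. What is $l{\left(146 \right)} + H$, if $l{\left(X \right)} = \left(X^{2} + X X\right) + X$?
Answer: $42859$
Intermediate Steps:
$l{\left(X \right)} = X + 2 X^{2}$ ($l{\left(X \right)} = \left(X^{2} + X^{2}\right) + X = 2 X^{2} + X = X + 2 X^{2}$)
$H = 81$ ($H = 9^{2} = 81$)
$l{\left(146 \right)} + H = 146 \left(1 + 2 \cdot 146\right) + 81 = 146 \left(1 + 292\right) + 81 = 146 \cdot 293 + 81 = 42778 + 81 = 42859$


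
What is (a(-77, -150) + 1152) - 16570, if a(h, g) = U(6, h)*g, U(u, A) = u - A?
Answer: -27868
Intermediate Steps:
a(h, g) = g*(6 - h) (a(h, g) = (6 - h)*g = g*(6 - h))
(a(-77, -150) + 1152) - 16570 = (-150*(6 - 1*(-77)) + 1152) - 16570 = (-150*(6 + 77) + 1152) - 16570 = (-150*83 + 1152) - 16570 = (-12450 + 1152) - 16570 = -11298 - 16570 = -27868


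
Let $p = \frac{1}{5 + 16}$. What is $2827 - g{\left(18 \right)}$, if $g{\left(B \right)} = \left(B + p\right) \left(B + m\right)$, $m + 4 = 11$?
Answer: $\frac{49892}{21} \approx 2375.8$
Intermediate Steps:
$m = 7$ ($m = -4 + 11 = 7$)
$p = \frac{1}{21} \approx 0.047619$
$g{\left(B \right)} = \left(7 + B\right) \left(\frac{1}{21} + B\right)$ ($g{\left(B \right)} = \left(B + \frac{1}{21}\right) \left(B + 7\right) = \left(\frac{1}{21} + B\right) \left(7 + B\right) = \left(7 + B\right) \left(\frac{1}{21} + B\right)$)
$2827 - g{\left(18 \right)} = 2827 - \left(\frac{1}{3} + 18^{2} + \frac{148}{21} \cdot 18\right) = 2827 - \left(\frac{1}{3} + 324 + \frac{888}{7}\right) = 2827 - \frac{9475}{21} = \frac{49892}{21}$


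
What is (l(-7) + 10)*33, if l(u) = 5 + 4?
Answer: 627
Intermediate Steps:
l(u) = 9
(l(-7) + 10)*33 = (9 + 10)*33 = 19*33 = 627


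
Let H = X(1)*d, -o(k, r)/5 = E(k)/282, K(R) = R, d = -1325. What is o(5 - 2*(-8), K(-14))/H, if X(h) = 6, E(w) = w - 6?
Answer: 1/29892 ≈ 3.3454e-5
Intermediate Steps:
E(w) = -6 + w
o(k, r) = 5/47 - 5*k/282 (o(k, r) = -5*(-6 + k)/282 = -5*(-1/47 + k/282) = 5/47 - 5*k/282)
H = -7950 (H = 6*(-1325) = -7950)
o(5 - 2*(-8), K(-14))/H = (5/47 - 5*(5 - 2*(-8))/282)/(-7950) = (5/47 - 5*(5 + 16)/282)*(-1/7950) = (5/47 - 5/282*21)*(-1/7950) = (5/47 - 35/94)*(-1/7950) = -25/94*(-1/7950) = 1/29892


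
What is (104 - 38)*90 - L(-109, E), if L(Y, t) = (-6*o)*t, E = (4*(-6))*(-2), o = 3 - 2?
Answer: 6228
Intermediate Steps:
o = 1
E = 48 (E = -24*(-2) = 48)
L(Y, t) = -6*t (L(Y, t) = (-6*1)*t = -6*t)
(104 - 38)*90 - L(-109, E) = (104 - 38)*90 - (-6)*48 = 66*90 - 1*(-288) = 5940 + 288 = 6228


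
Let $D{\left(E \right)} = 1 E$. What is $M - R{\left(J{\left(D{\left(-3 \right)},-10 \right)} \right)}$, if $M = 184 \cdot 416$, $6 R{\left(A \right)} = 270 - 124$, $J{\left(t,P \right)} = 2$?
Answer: $\frac{229559}{3} \approx 76520.0$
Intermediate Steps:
$D{\left(E \right)} = E$
$R{\left(A \right)} = \frac{73}{3}$ ($R{\left(A \right)} = \frac{270 - 124}{6} = \frac{1}{6} \cdot 146 = \frac{73}{3}$)
$M = 76544$
$M - R{\left(J{\left(D{\left(-3 \right)},-10 \right)} \right)} = 76544 - \frac{73}{3} = \frac{229559}{3}$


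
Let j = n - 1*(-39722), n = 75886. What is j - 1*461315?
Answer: -345707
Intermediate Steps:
j = 115608 (j = 75886 - 1*(-39722) = 75886 + 39722 = 115608)
j - 1*461315 = 115608 - 1*461315 = 115608 - 461315 = -345707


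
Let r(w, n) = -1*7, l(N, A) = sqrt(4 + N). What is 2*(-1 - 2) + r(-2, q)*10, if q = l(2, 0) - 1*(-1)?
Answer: -76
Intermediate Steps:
q = 1 + sqrt(6) (q = sqrt(4 + 2) - 1*(-1) = sqrt(6) + 1 = 1 + sqrt(6) ≈ 3.4495)
r(w, n) = -7
2*(-1 - 2) + r(-2, q)*10 = 2*(-1 - 2) - 7*10 = 2*(-3) - 70 = -6 - 70 = -76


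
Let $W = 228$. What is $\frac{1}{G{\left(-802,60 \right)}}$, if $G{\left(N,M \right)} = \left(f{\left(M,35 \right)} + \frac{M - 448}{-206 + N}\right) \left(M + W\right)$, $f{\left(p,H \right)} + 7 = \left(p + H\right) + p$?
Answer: $\frac{7}{299144} \approx 2.34 \cdot 10^{-5}$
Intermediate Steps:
$f{\left(p,H \right)} = -7 + H + 2 p$ ($f{\left(p,H \right)} = -7 + \left(\left(p + H\right) + p\right) = -7 + \left(\left(H + p\right) + p\right) = -7 + \left(H + 2 p\right) = -7 + H + 2 p$)
$G{\left(N,M \right)} = \left(228 + M\right) \left(28 + 2 M + \frac{-448 + M}{-206 + N}\right)$ ($G{\left(N,M \right)} = \left(\left(-7 + 35 + 2 M\right) + \frac{M - 448}{-206 + N}\right) \left(M + 228\right) = \left(\left(28 + 2 M\right) + \frac{-448 + M}{-206 + N}\right) \left(228 + M\right) = \left(28 + 2 M + \frac{-448 + M}{-206 + N}\right) \left(228 + M\right) = \left(228 + M\right) \left(28 + 2 M + \frac{-448 + M}{-206 + N}\right)$)
$\frac{1}{G{\left(-802,60 \right)}} = \frac{1}{\frac{1}{-206 - 802} \left(-1417248 - 5995440 - 411 \cdot 60^{2} + 6384 \left(-802\right) + 2 \left(-802\right) 60^{2} + 484 \cdot 60 \left(-802\right)\right)} = \frac{1}{\frac{1}{-1008} \left(-1417248 - 5995440 - 1479600 - 5119968 + 2 \left(-802\right) 3600 - 23290080\right)} = \frac{1}{\left(- \frac{1}{1008}\right) \left(-1417248 - 5995440 - 1479600 - 5119968 - 5774400 - 23290080\right)} = \frac{1}{\left(- \frac{1}{1008}\right) \left(-43076736\right)} = \frac{1}{\frac{299144}{7}} = \frac{7}{299144}$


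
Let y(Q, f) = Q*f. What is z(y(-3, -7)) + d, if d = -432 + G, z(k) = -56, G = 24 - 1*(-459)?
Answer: -5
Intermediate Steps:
G = 483 (G = 24 + 459 = 483)
d = 51 (d = -432 + 483 = 51)
z(y(-3, -7)) + d = -56 + 51 = -5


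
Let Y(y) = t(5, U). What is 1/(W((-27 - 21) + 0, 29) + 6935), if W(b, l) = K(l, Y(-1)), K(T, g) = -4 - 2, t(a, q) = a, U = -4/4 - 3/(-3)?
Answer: 1/6929 ≈ 0.00014432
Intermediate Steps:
U = 0 (U = -4*¼ - 3*(-⅓) = -1 + 1 = 0)
Y(y) = 5
K(T, g) = -6
W(b, l) = -6
1/(W((-27 - 21) + 0, 29) + 6935) = 1/(-6 + 6935) = 1/6929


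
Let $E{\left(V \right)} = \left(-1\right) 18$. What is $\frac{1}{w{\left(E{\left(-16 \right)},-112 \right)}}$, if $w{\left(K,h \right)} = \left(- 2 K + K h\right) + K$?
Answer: $\frac{1}{2034} \approx 0.00049164$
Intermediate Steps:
$E{\left(V \right)} = -18$
$w{\left(K,h \right)} = - K + K h$
$\frac{1}{w{\left(E{\left(-16 \right)},-112 \right)}} = \frac{1}{\left(-18\right) \left(-1 - 112\right)} = \frac{1}{\left(-18\right) \left(-113\right)} = \frac{1}{2034}$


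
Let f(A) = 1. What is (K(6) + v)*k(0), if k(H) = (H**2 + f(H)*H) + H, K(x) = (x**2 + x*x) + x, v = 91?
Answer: 0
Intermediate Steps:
K(x) = x + 2*x**2 (K(x) = (x**2 + x**2) + x = 2*x**2 + x = x + 2*x**2)
k(H) = H**2 + 2*H (k(H) = (H**2 + 1*H) + H = (H**2 + H) + H = (H + H**2) + H = H**2 + 2*H)
(K(6) + v)*k(0) = (6*(1 + 2*6) + 91)*(0*(2 + 0)) = (6*(1 + 12) + 91)*(0*2) = (6*13 + 91)*0 = (78 + 91)*0 = 169*0 = 0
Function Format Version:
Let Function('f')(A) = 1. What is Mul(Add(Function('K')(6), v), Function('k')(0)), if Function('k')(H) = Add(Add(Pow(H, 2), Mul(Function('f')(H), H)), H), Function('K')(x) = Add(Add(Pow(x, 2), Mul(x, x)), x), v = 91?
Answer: 0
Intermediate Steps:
Function('K')(x) = Add(x, Mul(2, Pow(x, 2))) (Function('K')(x) = Add(Add(Pow(x, 2), Pow(x, 2)), x) = Add(Mul(2, Pow(x, 2)), x) = Add(x, Mul(2, Pow(x, 2))))
Function('k')(H) = Add(Pow(H, 2), Mul(2, H)) (Function('k')(H) = Add(Add(Pow(H, 2), Mul(1, H)), H) = Add(Add(Pow(H, 2), H), H) = Add(Add(H, Pow(H, 2)), H) = Add(Pow(H, 2), Mul(2, H)))
Mul(Add(Function('K')(6), v), Function('k')(0)) = Mul(Add(Mul(6, Add(1, Mul(2, 6))), 91), Mul(0, Add(2, 0))) = Mul(Add(Mul(6, Add(1, 12)), 91), Mul(0, 2)) = Mul(Add(Mul(6, 13), 91), 0) = Mul(Add(78, 91), 0) = Mul(169, 0) = 0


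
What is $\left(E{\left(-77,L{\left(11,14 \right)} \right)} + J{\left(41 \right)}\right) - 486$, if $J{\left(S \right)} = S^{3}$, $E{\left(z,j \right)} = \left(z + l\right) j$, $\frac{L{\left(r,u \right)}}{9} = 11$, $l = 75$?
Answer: $68237$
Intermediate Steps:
$L{\left(r,u \right)} = 99$ ($L{\left(r,u \right)} = 9 \cdot 11 = 99$)
$E{\left(z,j \right)} = j \left(75 + z\right)$ ($E{\left(z,j \right)} = \left(z + 75\right) j = \left(75 + z\right) j = j \left(75 + z\right)$)
$\left(E{\left(-77,L{\left(11,14 \right)} \right)} + J{\left(41 \right)}\right) - 486 = \left(99 \left(75 - 77\right) + 41^{3}\right) - 486 = \left(99 \left(-2\right) + 68921\right) - 486 = \left(-198 + 68921\right) - 486 = 68723 - 486 = 68237$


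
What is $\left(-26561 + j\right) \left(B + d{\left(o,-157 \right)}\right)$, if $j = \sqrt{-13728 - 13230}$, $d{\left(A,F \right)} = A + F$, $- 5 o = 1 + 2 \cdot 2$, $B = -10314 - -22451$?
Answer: $-318174219 + 11979 i \sqrt{26958} \approx -3.1817 \cdot 10^{8} + 1.9668 \cdot 10^{6} i$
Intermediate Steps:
$B = 12137$ ($B = -10314 + 22451 = 12137$)
$o = -1$ ($o = - \frac{1 + 2 \cdot 2}{5} = - \frac{1 + 4}{5} = \left(- \frac{1}{5}\right) 5 = -1$)
$j = i \sqrt{26958}$ ($j = \sqrt{-26958} = i \sqrt{26958} \approx 164.19 i$)
$\left(-26561 + j\right) \left(B + d{\left(o,-157 \right)}\right) = \left(-26561 + i \sqrt{26958}\right) \left(12137 - 158\right) = \left(-26561 + i \sqrt{26958}\right) 11979 = -318174219 + 11979 i \sqrt{26958}$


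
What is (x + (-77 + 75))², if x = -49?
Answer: 2601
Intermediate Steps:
(x + (-77 + 75))² = (-49 + (-77 + 75))² = (-49 - 2)² = (-51)² = 2601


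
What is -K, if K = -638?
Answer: 638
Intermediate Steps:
-K = -1*(-638) = 638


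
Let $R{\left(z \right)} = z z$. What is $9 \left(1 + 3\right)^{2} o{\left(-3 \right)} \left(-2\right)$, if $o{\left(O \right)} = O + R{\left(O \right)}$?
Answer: $-1728$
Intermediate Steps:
$R{\left(z \right)} = z^{2}$
$o{\left(O \right)} = O + O^{2}$
$9 \left(1 + 3\right)^{2} o{\left(-3 \right)} \left(-2\right) = 9 \left(1 + 3\right)^{2} - 3 \left(1 - 3\right) \left(-2\right) = 9 \cdot 4^{2} \left(-3\right) \left(-2\right) \left(-2\right) = 9 \cdot 16 \cdot 6 \left(-2\right) = 144 \left(-12\right) = -1728$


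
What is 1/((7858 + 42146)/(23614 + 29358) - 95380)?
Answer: -13243/1263104839 ≈ -1.0484e-5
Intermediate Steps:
1/((7858 + 42146)/(23614 + 29358) - 95380) = 1/(50004/52972 - 95380) = 1/(50004*(1/52972) - 95380) = 1/(12501/13243 - 95380) = 1/(-1263104839/13243) = -13243/1263104839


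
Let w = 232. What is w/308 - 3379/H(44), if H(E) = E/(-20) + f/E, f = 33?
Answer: 5205342/2233 ≈ 2331.1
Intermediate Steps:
H(E) = 33/E - E/20 (H(E) = E/(-20) + 33/E = E*(-1/20) + 33/E = -E/20 + 33/E = 33/E - E/20)
w/308 - 3379/H(44) = 232/308 - 3379/(33/44 - 1/20*44) = 232*(1/308) - 3379/(33*(1/44) - 11/5) = 58/77 - 3379/(¾ - 11/5) = 58/77 - 3379/(-29/20) = 58/77 - 3379*(-20/29) = 58/77 + 67580/29 = 5205342/2233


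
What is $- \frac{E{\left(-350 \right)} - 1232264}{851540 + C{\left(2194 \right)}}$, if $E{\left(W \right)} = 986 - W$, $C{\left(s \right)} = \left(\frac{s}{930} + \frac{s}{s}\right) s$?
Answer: $\frac{71547690}{49924141} \approx 1.4331$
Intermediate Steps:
$C{\left(s \right)} = s \left(1 + \frac{s}{930}\right)$ ($C{\left(s \right)} = \left(s \frac{1}{930} + 1\right) s = \left(\frac{s}{930} + 1\right) s = \left(1 + \frac{s}{930}\right) s = s \left(1 + \frac{s}{930}\right)$)
$- \frac{E{\left(-350 \right)} - 1232264}{851540 + C{\left(2194 \right)}} = - \frac{\left(986 - -350\right) - 1232264}{851540 + \frac{1}{930} \cdot 2194 \left(930 + 2194\right)} = - \frac{\left(986 + 350\right) - 1232264}{851540 + \frac{1}{930} \cdot 2194 \cdot 3124} = - \frac{1336 - 1232264}{851540 + \frac{3427028}{465}} = - \frac{-1230928}{\frac{399393128}{465}} = - \frac{\left(-1230928\right) 465}{399393128} = \left(-1\right) \left(- \frac{71547690}{49924141}\right) = \frac{71547690}{49924141}$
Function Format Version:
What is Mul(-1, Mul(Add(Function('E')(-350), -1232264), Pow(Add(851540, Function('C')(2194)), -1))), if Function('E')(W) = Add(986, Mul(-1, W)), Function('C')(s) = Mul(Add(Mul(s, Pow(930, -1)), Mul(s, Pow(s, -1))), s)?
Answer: Rational(71547690, 49924141) ≈ 1.4331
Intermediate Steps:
Function('C')(s) = Mul(s, Add(1, Mul(Rational(1, 930), s))) (Function('C')(s) = Mul(Add(Mul(s, Rational(1, 930)), 1), s) = Mul(Add(Mul(Rational(1, 930), s), 1), s) = Mul(Add(1, Mul(Rational(1, 930), s)), s) = Mul(s, Add(1, Mul(Rational(1, 930), s))))
Mul(-1, Mul(Add(Function('E')(-350), -1232264), Pow(Add(851540, Function('C')(2194)), -1))) = Mul(-1, Mul(Add(Add(986, Mul(-1, -350)), -1232264), Pow(Add(851540, Mul(Rational(1, 930), 2194, Add(930, 2194))), -1))) = Mul(-1, Mul(Add(Add(986, 350), -1232264), Pow(Add(851540, Mul(Rational(1, 930), 2194, 3124)), -1))) = Mul(-1, Mul(Add(1336, -1232264), Pow(Add(851540, Rational(3427028, 465)), -1))) = Mul(-1, Mul(-1230928, Pow(Rational(399393128, 465), -1))) = Mul(-1, Mul(-1230928, Rational(465, 399393128))) = Mul(-1, Rational(-71547690, 49924141)) = Rational(71547690, 49924141)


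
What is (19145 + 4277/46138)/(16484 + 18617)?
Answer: 883316287/1619489938 ≈ 0.54543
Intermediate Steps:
(19145 + 4277/46138)/(16484 + 18617) = (19145 + 4277*(1/46138))/35101 = (19145 + 4277/46138)*(1/35101) = (883316287/46138)*(1/35101) = 883316287/1619489938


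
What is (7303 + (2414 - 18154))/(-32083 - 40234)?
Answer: 8437/72317 ≈ 0.11667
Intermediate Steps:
(7303 + (2414 - 18154))/(-32083 - 40234) = (7303 - 15740)/(-72317) = -8437*(-1/72317) = 8437/72317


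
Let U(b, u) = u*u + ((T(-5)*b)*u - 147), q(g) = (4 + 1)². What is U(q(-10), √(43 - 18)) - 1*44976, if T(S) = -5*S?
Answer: -41973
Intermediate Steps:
q(g) = 25 (q(g) = 5² = 25)
U(b, u) = -147 + u² + 25*b*u (U(b, u) = u*u + (((-5*(-5))*b)*u - 147) = u² + ((25*b)*u - 147) = u² + (25*b*u - 147) = u² + (-147 + 25*b*u) = -147 + u² + 25*b*u)
U(q(-10), √(43 - 18)) - 1*44976 = (-147 + (√(43 - 18))² + 25*25*√(43 - 18)) - 1*44976 = (-147 + (√25)² + 25*25*√25) - 44976 = (-147 + 5² + 25*25*5) - 44976 = (-147 + 25 + 3125) - 44976 = 3003 - 44976 = -41973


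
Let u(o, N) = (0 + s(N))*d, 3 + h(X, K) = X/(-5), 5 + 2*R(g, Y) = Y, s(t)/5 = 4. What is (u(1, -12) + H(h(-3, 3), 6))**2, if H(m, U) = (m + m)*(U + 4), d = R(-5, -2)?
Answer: 13924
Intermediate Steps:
s(t) = 20 (s(t) = 5*4 = 20)
R(g, Y) = -5/2 + Y/2
h(X, K) = -3 - X/5 (h(X, K) = -3 + X/(-5) = -3 + X*(-1/5) = -3 - X/5)
d = -7/2 (d = -5/2 + (1/2)*(-2) = -5/2 - 1 = -7/2 ≈ -3.5000)
H(m, U) = 2*m*(4 + U) (H(m, U) = (2*m)*(4 + U) = 2*m*(4 + U))
u(o, N) = -70 (u(o, N) = (0 + 20)*(-7/2) = 20*(-7/2) = -70)
(u(1, -12) + H(h(-3, 3), 6))**2 = (-70 + 2*(-3 - 1/5*(-3))*(4 + 6))**2 = (-70 + 2*(-3 + 3/5)*10)**2 = (-70 + 2*(-12/5)*10)**2 = (-70 - 48)**2 = (-118)**2 = 13924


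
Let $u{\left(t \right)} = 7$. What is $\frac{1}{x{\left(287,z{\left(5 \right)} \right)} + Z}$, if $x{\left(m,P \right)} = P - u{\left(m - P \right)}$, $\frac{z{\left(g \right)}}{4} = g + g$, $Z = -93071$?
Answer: $- \frac{1}{93038} \approx -1.0748 \cdot 10^{-5}$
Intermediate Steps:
$z{\left(g \right)} = 8 g$ ($z{\left(g \right)} = 4 \left(g + g\right) = 4 \cdot 2 g = 8 g$)
$x{\left(m,P \right)} = -7 + P$ ($x{\left(m,P \right)} = P - 7 = -7 + P$)
$\frac{1}{x{\left(287,z{\left(5 \right)} \right)} + Z} = \frac{1}{\left(-7 + 8 \cdot 5\right) - 93071} = \frac{1}{\left(-7 + 40\right) - 93071} = \frac{1}{33 - 93071} = \frac{1}{-93038} = - \frac{1}{93038}$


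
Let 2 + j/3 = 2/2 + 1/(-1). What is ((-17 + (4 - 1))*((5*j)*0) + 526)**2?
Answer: 276676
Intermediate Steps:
j = -6 (j = -6 + 3*(2/2 + 1/(-1)) = -6 + 3*(2*(1/2) + 1*(-1)) = -6 + 3*(1 - 1) = -6 + 3*0 = -6 + 0 = -6)
((-17 + (4 - 1))*((5*j)*0) + 526)**2 = ((-17 + (4 - 1))*((5*(-6))*0) + 526)**2 = ((-17 + 3)*(-30*0) + 526)**2 = (-14*0 + 526)**2 = (0 + 526)**2 = 526**2 = 276676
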